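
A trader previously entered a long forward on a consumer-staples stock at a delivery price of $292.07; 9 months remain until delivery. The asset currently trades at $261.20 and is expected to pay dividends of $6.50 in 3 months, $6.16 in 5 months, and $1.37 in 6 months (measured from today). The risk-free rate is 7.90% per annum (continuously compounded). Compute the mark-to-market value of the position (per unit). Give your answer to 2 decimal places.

-$27.72

PV(remaining dividends) I = 6.50·e^(−0.0790·3/12) + 6.16·e^(−0.0790·5/12) + 1.37·e^(−0.0790·6/12) = 13.6504
Current forward F = (S − I)·e^(rT) = (261.20 − 13.6504)·e^(0.0790·9/12) = 247.5496 × 1.061040 = 262.6600
Value (long) = (F − K)·e^(−rT) = (262.6600 − 292.07) × 0.942471 = -27.7181
Value = -$27.72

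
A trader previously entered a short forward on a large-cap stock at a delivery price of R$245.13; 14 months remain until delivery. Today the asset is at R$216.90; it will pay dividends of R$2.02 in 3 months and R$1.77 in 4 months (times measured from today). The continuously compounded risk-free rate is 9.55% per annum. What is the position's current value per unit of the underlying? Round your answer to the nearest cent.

PV(remaining dividends) I = 2.02·e^(−0.0955·3/12) + 1.77·e^(−0.0955·4/12) = 3.6869
Current forward F = (S − I)·e^(rT) = (216.90 − 3.6869)·e^(0.0955·14/12) = 213.2131 × 1.117861 = 238.3426
Value (long) = (F − K)·e^(−rT) = (238.3426 − 245.13) × 0.894566 = -6.0718
Short position value = −(long value) = R$6.07

R$6.07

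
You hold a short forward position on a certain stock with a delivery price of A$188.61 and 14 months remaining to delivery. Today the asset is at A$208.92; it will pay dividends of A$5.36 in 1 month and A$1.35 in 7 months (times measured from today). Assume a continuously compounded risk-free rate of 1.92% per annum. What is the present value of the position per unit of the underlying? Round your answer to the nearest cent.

-A$17.80

PV(remaining dividends) I = 5.36·e^(−0.0192·1/12) + 1.35·e^(−0.0192·7/12) = 6.6864
Current forward F = (S − I)·e^(rT) = (208.92 − 6.6864)·e^(0.0192·14/12) = 202.2336 × 1.022653 = 206.8148
Value (long) = (F − K)·e^(−rT) = (206.8148 − 188.61) × 0.977849 = 17.8015
Short position value = −(long value) = -A$17.80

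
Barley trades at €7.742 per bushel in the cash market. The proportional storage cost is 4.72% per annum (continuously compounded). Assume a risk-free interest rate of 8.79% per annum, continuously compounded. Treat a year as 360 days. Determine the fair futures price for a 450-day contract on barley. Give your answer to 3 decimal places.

€9.166 per bushel

Net carry = r + u − y = 0.0879 + 0.0472 − 0.0000 = 0.1351
F = S·e^((r+u−y)T) = 7.742 · e^(0.1351 × 450/360) = 7.742 · e^0.168875
= 7.742 × 1.183972 = €9.166 per bushel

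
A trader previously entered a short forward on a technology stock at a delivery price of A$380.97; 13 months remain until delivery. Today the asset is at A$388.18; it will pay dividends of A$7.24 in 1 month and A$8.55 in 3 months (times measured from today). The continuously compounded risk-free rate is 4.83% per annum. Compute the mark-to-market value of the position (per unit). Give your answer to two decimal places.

PV(remaining dividends) I = 7.24·e^(−0.0483·1/12) + 8.55·e^(−0.0483·3/12) = 15.6583
Current forward F = (S − I)·e^(rT) = (388.18 − 15.6583)·e^(0.0483·13/12) = 372.5217 × 1.053718 = 392.5328
Value (long) = (F − K)·e^(−rT) = (392.5328 − 380.97) × 0.949020 = 10.9733
Short position value = −(long value) = -A$10.97

-A$10.97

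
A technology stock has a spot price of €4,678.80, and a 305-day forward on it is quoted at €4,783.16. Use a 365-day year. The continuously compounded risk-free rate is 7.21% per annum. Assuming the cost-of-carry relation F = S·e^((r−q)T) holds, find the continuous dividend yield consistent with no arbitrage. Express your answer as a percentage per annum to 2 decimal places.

From F = S·e^((r−q)T): (r − q) = ln(F/S)/T
ln(4783.16/4678.80) = ln(1.022305) = 0.022060
(r − q) = 0.022060 / (305/365) = 0.026400
q = r − ln(F/S)/T = 0.0721 − 0.026400 = 0.045700
q = 4.57%

4.57%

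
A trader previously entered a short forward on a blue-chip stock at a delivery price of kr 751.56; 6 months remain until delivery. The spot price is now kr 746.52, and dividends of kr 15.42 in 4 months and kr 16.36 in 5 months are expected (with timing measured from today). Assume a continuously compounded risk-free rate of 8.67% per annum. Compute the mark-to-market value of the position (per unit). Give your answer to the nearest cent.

PV(remaining dividends) I = 15.42·e^(−0.0867·4/12) + 16.36·e^(−0.0867·5/12) = 30.7603
Current forward F = (S − I)·e^(rT) = (746.52 − 30.7603)·e^(0.0867·6/12) = 715.7597 × 1.044303 = 747.4700
Value (long) = (F − K)·e^(−rT) = (747.4700 − 751.56) × 0.957576 = -3.9165
Short position value = −(long value) = kr 3.92

kr 3.92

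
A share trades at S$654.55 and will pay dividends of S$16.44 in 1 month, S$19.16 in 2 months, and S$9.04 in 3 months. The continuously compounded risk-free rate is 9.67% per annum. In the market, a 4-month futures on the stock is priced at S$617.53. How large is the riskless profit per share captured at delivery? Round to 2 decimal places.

PV(dividends) I = 16.44·e^(−0.0967·1/12) + 19.16·e^(−0.0967·2/12) + 9.04·e^(−0.0967·3/12) = 43.9858
Fair futures F* = (S − I)·e^(rT) = (654.55 − 43.9858)·e^0.032233 = 610.5642 × 1.032758 = 630.5651
Market S$617.53 < fair 630.5651: forward underpriced → reverse cash-and-carry (short the stock, invest proceeds at r, pay the dividends, go long the forward).
Profit at T = |F_mkt − F*| = |617.53 − 630.5651| = S$13.04 per share

S$13.04 per share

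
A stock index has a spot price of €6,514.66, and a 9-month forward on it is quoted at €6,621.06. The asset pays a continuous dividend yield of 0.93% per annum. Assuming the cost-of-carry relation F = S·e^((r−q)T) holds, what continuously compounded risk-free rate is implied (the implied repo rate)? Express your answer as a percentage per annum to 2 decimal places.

From F = S·e^((r−q)T): (r − q) = ln(F/S)/T
ln(6621.06/6514.66) = ln(1.016332) = 0.016200
(r − q) = 0.016200 / (9/12) = 0.021600
r = ln(F/S)/T + q = 0.021600 + 0.0093 = 0.030900
r = 3.09%

3.09%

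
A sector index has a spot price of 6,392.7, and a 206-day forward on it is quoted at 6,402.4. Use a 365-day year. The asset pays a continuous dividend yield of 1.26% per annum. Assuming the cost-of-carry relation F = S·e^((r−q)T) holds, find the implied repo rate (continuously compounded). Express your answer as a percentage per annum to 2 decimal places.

1.53%

From F = S·e^((r−q)T): (r − q) = ln(F/S)/T
ln(6402.4/6392.7) = ln(1.001517) = 0.001516
(r − q) = 0.001516 / (206/365) = 0.002686
r = ln(F/S)/T + q = 0.002686 + 0.0126 = 0.015286
r = 1.53%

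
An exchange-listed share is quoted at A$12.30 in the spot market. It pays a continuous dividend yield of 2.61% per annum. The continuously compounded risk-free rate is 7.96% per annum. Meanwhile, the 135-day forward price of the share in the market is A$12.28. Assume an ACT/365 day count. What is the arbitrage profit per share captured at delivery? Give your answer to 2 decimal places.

Fair forward: F* = S·e^(carry·T), with carry = (r − q) = 0.0796 − 0.0261 = 0.0535
F* = 12.30 · e^(0.0535 × 135/365) = 12.30 · e^0.019788 = 12.30 × 1.019985 = A$12.5458
Market A$12.28 < fair A$12.5458: forward underpriced → reverse cash-and-carry (short spot, go long the forward).
At maturity, profit = |F_mkt − F*| = |12.28 − 12.5458| = A$0.27 per share

A$0.27 per share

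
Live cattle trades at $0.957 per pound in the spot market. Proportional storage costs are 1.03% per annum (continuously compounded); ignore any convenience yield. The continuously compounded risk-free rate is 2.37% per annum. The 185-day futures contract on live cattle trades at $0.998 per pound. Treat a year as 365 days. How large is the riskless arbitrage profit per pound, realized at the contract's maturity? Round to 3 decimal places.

Fair futures: F* = S·e^(carry·T), with carry = (r + u) = 0.0237 + 0.0103 = 0.0340
F* = 0.957 · e^(0.0340 × 185/365) = 0.957 · e^0.017233 = 0.957 × 1.017382 = $0.9736
Market $0.998 > fair $0.9736: forward overpriced → cash-and-carry (buy spot, short the forward).
At maturity, profit = |F_mkt − F*| = |0.998 − 0.9736| = $0.024 per pound

$0.024 per pound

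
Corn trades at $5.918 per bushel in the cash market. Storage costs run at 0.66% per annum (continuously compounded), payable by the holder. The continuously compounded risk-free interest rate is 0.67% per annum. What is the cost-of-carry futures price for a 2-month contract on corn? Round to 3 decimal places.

$5.931 per bushel

Net carry = r + u − y = 0.0067 + 0.0066 − 0.0000 = 0.0133
F = S·e^((r+u−y)T) = 5.918 · e^(0.0133 × 2/12) = 5.918 · e^0.002217
= 5.918 × 1.002219 = $5.931 per bushel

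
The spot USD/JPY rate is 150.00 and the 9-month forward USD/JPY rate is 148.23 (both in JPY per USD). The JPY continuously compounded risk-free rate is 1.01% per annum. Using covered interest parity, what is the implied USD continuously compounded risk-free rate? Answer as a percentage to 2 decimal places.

2.59%

F = S·e^((r_JPY − r_USD)T) ⇒ r_USD = r_JPY − ln(F/S)/T
ln(148.23/150.00) = -0.011870; /(9/12) = -0.015827
r_USD = 0.0101 + 0.015827 = 0.025927
r_USD = 2.59%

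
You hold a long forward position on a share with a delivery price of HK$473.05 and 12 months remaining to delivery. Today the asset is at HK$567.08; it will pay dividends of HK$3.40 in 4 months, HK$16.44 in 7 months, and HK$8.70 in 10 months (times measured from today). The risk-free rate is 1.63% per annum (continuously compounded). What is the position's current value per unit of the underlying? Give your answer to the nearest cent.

PV(remaining dividends) I = 3.40·e^(−0.0163·4/12) + 16.44·e^(−0.0163·7/12) + 8.70·e^(−0.0163·10/12) = 28.2486
Current forward F = (S − I)·e^(rT) = (567.08 − 28.2486)·e^(0.0163·12/12) = 538.8314 × 1.016434 = 547.6866
Value (long) = (F − K)·e^(−rT) = (547.6866 − 473.05) × 0.983832 = 73.4299
Value = HK$73.43

HK$73.43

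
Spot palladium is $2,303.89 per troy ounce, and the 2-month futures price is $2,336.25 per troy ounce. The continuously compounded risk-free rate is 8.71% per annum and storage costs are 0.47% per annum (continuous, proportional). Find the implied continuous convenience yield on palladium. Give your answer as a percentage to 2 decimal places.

0.81%

F = S·e^((r+u−y)T) ⇒ (r+u−y) = ln(F/S)/T
ln(2336.25/2303.89) = 0.013948; /T ⇒ 0.083688
y = r + u − ln(F/S)/T = 0.0871 + 0.0047 − 0.083688 = 0.008112
y = 0.81%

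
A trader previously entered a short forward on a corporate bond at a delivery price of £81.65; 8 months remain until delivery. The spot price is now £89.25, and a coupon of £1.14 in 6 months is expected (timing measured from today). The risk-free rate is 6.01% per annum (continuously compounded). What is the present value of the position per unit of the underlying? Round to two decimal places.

-£9.70

PV(remaining coupons) I = 1.14·e^(−0.0601·6/12) = 1.1063
Current forward F = (S − I)·e^(rT) = (89.25 − 1.1063)·e^(0.0601·8/12) = 88.1437 × 1.040880 = 91.7470
Value (long) = (F − K)·e^(−rT) = (91.7470 − 81.65) × 0.960725 = 9.7004
Short position value = −(long value) = -£9.70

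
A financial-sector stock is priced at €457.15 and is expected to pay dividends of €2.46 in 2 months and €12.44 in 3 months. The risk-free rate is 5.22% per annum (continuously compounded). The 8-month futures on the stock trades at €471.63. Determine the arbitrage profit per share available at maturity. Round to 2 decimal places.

€13.53 per share

PV(dividends) I = 2.46·e^(−0.0522·2/12) + 12.44·e^(−0.0522·3/12) = 14.7174
Fair futures F* = (S − I)·e^(rT) = (457.15 − 14.7174)·e^0.034800 = 442.4326 × 1.035413 = 458.1005
Market €471.63 > fair 458.1005: forward overpriced → cash-and-carry (borrow at r, buy the stock and collect the dividends, short the forward).
Profit at T = |F_mkt − F*| = |471.63 − 458.1005| = €13.53 per share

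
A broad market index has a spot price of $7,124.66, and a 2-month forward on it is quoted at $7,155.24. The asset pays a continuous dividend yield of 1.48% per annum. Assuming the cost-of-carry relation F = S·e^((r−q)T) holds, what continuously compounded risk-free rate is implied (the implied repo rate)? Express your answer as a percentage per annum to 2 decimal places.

4.05%

From F = S·e^((r−q)T): (r − q) = ln(F/S)/T
ln(7155.24/7124.66) = ln(1.004292) = 0.004283
(r − q) = 0.004283 / (2/12) = 0.025698
r = ln(F/S)/T + q = 0.025698 + 0.0148 = 0.040498
r = 4.05%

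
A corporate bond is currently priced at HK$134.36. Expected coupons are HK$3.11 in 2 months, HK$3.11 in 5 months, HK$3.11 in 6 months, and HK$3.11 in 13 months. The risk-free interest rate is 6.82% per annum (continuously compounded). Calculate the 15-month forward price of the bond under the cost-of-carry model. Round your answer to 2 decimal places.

HK$133.26

PV(coupons) I = 3.11·e^(−0.0682·2/12) + 3.11·e^(−0.0682·5/12) + 3.11·e^(−0.0682·6/12) + 3.11·e^(−0.0682·13/12)
I = 3.0748 + 3.0229 + 3.0057 + 2.8885 = 11.9919
F = (S − I)·e^(rT) = (134.36 − 11.9919) · e^(0.0682·15/12)
= 122.3681 · e^0.085250 = 122.3681 × 1.088989 = HK$133.26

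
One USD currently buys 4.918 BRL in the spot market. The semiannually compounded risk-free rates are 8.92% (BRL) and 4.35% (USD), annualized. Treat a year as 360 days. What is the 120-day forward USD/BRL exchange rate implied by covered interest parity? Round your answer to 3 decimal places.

4.991

By covered interest parity, F = S · (1+r_BRL/2)^(2T) / (1+r_USD/2)^(2T)
= 4.918 × 1.029517 / 1.014448 = 4.918 × 1.014854
F = 4.991 BRL per USD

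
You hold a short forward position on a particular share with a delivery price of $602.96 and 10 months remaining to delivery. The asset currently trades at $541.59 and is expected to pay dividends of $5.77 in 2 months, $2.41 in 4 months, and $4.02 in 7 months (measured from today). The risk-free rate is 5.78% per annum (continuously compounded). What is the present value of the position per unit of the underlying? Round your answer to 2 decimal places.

PV(remaining dividends) I = 5.77·e^(−0.0578·2/12) + 2.41·e^(−0.0578·4/12) + 4.02·e^(−0.0578·7/12) = 11.9654
Current forward F = (S − I)·e^(rT) = (541.59 − 11.9654)·e^(0.0578·10/12) = 529.6246 × 1.049346 = 555.7595
Value (long) = (F − K)·e^(−rT) = (555.7595 − 602.96) × 0.952975 = -44.9809
Short position value = −(long value) = $44.98

$44.98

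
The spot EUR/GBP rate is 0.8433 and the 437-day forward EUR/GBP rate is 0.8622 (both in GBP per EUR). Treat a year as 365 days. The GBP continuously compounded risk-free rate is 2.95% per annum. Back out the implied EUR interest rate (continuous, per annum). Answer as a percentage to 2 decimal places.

1.10%

F = S·e^((r_GBP − r_EUR)T) ⇒ r_EUR = r_GBP − ln(F/S)/T
ln(0.8622/0.8433) = 0.022164; /(437/365) = 0.018512
r_EUR = 0.0295 − 0.018512 = 0.010988
r_EUR = 1.10%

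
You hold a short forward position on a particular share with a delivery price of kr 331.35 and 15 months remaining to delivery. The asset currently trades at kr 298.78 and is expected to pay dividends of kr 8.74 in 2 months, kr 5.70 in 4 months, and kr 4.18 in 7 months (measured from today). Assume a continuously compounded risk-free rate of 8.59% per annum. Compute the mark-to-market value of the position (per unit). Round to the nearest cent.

kr 16.97

PV(remaining dividends) I = 8.74·e^(−0.0859·2/12) + 5.70·e^(−0.0859·4/12) + 4.18·e^(−0.0859·7/12) = 18.1306
Current forward F = (S − I)·e^(rT) = (298.78 − 18.1306)·e^(0.0859·15/12) = 280.6494 × 1.113352 = 312.4616
Value (long) = (F − K)·e^(−rT) = (312.4616 − 331.35) × 0.898189 = -16.9654
Short position value = −(long value) = kr 16.97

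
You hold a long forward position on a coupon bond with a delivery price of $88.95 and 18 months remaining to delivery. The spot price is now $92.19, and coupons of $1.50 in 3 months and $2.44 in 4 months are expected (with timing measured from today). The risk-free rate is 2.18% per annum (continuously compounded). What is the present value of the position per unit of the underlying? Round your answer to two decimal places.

PV(remaining coupons) I = 1.50·e^(−0.0218·3/12) + 2.44·e^(−0.0218·4/12) = 3.9142
Current forward F = (S − I)·e^(rT) = (92.19 − 3.9142)·e^(0.0218·18/12) = 88.2758 × 1.033241 = 91.2102
Value (long) = (F − K)·e^(−rT) = (91.2102 − 88.95) × 0.967829 = 2.1875
Value = $2.19

$2.19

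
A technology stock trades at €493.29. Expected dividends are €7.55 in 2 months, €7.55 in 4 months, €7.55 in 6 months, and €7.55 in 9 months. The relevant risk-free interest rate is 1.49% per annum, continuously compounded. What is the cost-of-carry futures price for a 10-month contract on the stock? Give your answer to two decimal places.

€469.07

PV(dividends) I = 7.55·e^(−0.0149·2/12) + 7.55·e^(−0.0149·4/12) + 7.55·e^(−0.0149·6/12) + 7.55·e^(−0.0149·9/12)
I = 7.5313 + 7.5126 + 7.4940 + 7.4661 = 30.0040
F = (S − I)·e^(rT) = (493.29 − 30.0040) · e^(0.0149·10/12)
= 463.2860 · e^0.012417 = 463.2860 × 1.012494 = €469.07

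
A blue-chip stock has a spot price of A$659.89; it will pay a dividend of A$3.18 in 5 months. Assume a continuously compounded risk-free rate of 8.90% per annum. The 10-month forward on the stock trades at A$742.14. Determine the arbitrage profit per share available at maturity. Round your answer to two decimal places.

A$34.75 per share

PV(dividends) I = 3.18·e^(−0.0890·5/12) = 3.0642
Fair forward F* = (S − I)·e^(rT) = (659.89 − 3.0642)·e^0.074167 = 656.8258 × 1.076987 = 707.3928
Market A$742.14 > fair 707.3928: forward overpriced → cash-and-carry (borrow at r, buy the stock and collect the dividends, short the forward).
Profit at T = |F_mkt − F*| = |742.14 − 707.3928| = A$34.75 per share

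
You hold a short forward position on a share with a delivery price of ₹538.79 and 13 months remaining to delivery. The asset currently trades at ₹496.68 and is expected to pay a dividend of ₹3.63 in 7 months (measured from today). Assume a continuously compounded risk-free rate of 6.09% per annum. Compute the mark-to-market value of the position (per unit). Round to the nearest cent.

PV(remaining dividends) I = 3.63·e^(−0.0609·7/12) = 3.5033
Current forward F = (S − I)·e^(rT) = (496.68 − 3.5033)·e^(0.0609·13/12) = 493.1767 × 1.068200 = 526.8114
Value (long) = (F − K)·e^(−rT) = (526.8114 − 538.79) × 0.936154 = -11.2138
Short position value = −(long value) = ₹11.21

₹11.21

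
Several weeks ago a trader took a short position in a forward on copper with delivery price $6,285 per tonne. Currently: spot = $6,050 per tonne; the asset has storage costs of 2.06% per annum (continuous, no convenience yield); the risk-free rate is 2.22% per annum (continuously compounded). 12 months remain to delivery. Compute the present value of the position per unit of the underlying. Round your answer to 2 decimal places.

-$28.91 per tonne

Current fair forward for the remaining 12 months: F = S·e^((r + u)·T), (r + u) = 0.0222 + 0.0206 = 0.0428
F = 6050 · e^(0.0428 × 12/12) = 6050 × 1.04372913 = 6314.5612
Value of long forward = (F − K)·e^(−rT) = (6314.5612 − 6285) · e^(−0.0222·12/12)
= 29.5612 × 0.97804461 = 28.91
Short position value = −(long value) = -$28.91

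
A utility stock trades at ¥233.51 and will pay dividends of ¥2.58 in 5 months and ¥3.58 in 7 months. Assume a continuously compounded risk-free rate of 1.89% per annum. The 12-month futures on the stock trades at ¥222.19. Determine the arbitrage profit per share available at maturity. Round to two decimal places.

PV(dividends) I = 2.58·e^(−0.0189·5/12) + 3.58·e^(−0.0189·7/12) = 6.1005
Fair futures F* = (S − I)·e^(rT) = (233.51 − 6.1005)·e^0.018900 = 227.4095 × 1.019080 = 231.7485
Market ¥222.19 < fair 231.7485: forward underpriced → reverse cash-and-carry (short the stock, invest proceeds at r, pay the dividends, go long the forward).
Profit at T = |F_mkt − F*| = |222.19 − 231.7485| = ¥9.56 per share

¥9.56 per share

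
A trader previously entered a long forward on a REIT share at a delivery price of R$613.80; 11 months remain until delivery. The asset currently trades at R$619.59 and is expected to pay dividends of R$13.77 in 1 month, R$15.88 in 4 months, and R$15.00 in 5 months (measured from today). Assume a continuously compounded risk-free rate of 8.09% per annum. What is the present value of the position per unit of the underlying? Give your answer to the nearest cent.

PV(remaining dividends) I = 13.77·e^(−0.0809·1/12) + 15.88·e^(−0.0809·4/12) + 15.00·e^(−0.0809·5/12) = 43.6378
Current forward F = (S − I)·e^(rT) = (619.59 − 43.6378)·e^(0.0809·11/12) = 575.9522 × 1.076977 = 620.2873
Value (long) = (F − K)·e^(−rT) = (620.2873 − 613.80) × 0.928525 = 6.0236
Value = R$6.02

R$6.02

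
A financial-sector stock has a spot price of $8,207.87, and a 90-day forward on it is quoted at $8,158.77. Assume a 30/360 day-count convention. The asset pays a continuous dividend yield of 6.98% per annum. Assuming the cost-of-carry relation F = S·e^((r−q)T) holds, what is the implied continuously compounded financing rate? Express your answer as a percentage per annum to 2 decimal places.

From F = S·e^((r−q)T): (r − q) = ln(F/S)/T
ln(8158.77/8207.87) = ln(0.994018) = -0.006000
(r − q) = -0.006000 / (90/360) = -0.024000
r = ln(F/S)/T + q = -0.024000 + 0.0698 = 0.045800
r = 4.58%

4.58%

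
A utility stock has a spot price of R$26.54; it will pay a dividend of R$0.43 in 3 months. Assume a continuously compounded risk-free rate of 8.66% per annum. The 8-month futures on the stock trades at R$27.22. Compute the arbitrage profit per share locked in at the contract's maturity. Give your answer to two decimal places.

R$0.45 per share

PV(dividends) I = 0.43·e^(−0.0866·3/12) = 0.4208
Fair futures F* = (S − I)·e^(rT) = (26.54 − 0.4208)·e^0.057733 = 26.1192 × 1.059432 = 27.6715
Market R$27.22 < fair 27.6715: forward underpriced → reverse cash-and-carry (short the stock, invest proceeds at r, pay the dividends, go long the forward).
Profit at T = |F_mkt − F*| = |27.22 − 27.6715| = R$0.45 per share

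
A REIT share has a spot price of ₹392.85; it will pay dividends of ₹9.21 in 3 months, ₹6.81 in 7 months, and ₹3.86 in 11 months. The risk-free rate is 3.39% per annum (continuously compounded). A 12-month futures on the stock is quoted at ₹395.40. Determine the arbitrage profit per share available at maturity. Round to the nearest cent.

PV(dividends) I = 9.21·e^(−0.0339·3/12) + 6.81·e^(−0.0339·7/12) + 3.86·e^(−0.0339·11/12) = 19.5508
Fair futures F* = (S − I)·e^(rT) = (392.85 − 19.5508)·e^0.033900 = 373.2992 × 1.034481 = 386.1709
Market ₹395.40 > fair 386.1709: forward overpriced → cash-and-carry (borrow at r, buy the stock and collect the dividends, short the forward).
Profit at T = |F_mkt − F*| = |395.40 − 386.1709| = ₹9.23 per share

₹9.23 per share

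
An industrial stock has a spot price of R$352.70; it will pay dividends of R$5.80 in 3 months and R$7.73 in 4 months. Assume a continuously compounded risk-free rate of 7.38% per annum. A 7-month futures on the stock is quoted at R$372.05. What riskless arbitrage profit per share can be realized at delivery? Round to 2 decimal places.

R$17.65 per share

PV(dividends) I = 5.80·e^(−0.0738·3/12) + 7.73·e^(−0.0738·4/12) = 13.2361
Fair futures F* = (S − I)·e^(rT) = (352.70 − 13.2361)·e^0.043050 = 339.4639 × 1.043990 = 354.3969
Market R$372.05 > fair 354.3969: forward overpriced → cash-and-carry (borrow at r, buy the stock and collect the dividends, short the forward).
Profit at T = |F_mkt − F*| = |372.05 − 354.3969| = R$17.65 per share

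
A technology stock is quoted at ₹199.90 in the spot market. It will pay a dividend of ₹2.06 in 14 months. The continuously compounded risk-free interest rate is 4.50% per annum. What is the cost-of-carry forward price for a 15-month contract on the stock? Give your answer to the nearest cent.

PV(dividends) I = 2.06·e^(−0.0450·14/12)
I = 1.9546
F = (S − I)·e^(rT) = (199.90 − 1.9546) · e^(0.0450·15/12)
= 197.9454 · e^0.056250 = 197.9454 × 1.057862 = ₹209.40

₹209.40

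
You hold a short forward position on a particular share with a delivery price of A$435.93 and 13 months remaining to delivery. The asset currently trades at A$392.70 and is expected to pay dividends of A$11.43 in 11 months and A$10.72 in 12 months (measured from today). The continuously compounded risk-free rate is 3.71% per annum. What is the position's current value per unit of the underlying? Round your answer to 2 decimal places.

A$47.43

PV(remaining dividends) I = 11.43·e^(−0.0371·11/12) + 10.72·e^(−0.0371·12/12) = 21.3774
Current forward F = (S − I)·e^(rT) = (392.70 − 21.3774)·e^(0.0371·13/12) = 371.3226 × 1.041010 = 386.5505
Value (long) = (F − K)·e^(−rT) = (386.5505 − 435.93) × 0.960605 = -47.4342
Short position value = −(long value) = A$47.43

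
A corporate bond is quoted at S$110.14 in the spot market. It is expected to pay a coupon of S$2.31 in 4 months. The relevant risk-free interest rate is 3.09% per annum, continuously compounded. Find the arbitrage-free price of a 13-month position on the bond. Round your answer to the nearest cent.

PV(coupons) I = 2.31·e^(−0.0309·4/12)
I = 2.2863
F = (S − I)·e^(rT) = (110.14 − 2.2863) · e^(0.0309·13/12)
= 107.8537 · e^0.033475 = 107.8537 × 1.034042 = S$111.53

S$111.53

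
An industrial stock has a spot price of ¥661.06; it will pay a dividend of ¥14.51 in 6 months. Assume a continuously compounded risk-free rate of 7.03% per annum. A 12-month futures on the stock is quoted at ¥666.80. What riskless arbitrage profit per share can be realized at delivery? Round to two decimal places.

PV(dividends) I = 14.51·e^(−0.0703·6/12) = 14.0088
Fair futures F* = (S − I)·e^(rT) = (661.06 − 14.0088)·e^0.070300 = 647.0512 × 1.072830 = 694.1759
Market ¥666.80 < fair 694.1759: forward underpriced → reverse cash-and-carry (short the stock, invest proceeds at r, pay the dividends, go long the forward).
Profit at T = |F_mkt − F*| = |666.80 − 694.1759| = ¥27.38 per share

¥27.38 per share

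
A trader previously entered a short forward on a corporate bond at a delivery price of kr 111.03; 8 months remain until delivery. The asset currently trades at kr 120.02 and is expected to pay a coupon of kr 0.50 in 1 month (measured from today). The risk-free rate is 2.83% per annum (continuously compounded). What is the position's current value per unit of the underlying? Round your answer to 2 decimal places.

PV(remaining coupons) I = 0.50·e^(−0.0283·1/12) = 0.4988
Current forward F = (S − I)·e^(rT) = (120.02 − 0.4988)·e^(0.0283·8/12) = 119.5212 × 1.019046 = 121.7976
Value (long) = (F − K)·e^(−rT) = (121.7976 − 111.03) × 0.981310 = 10.5664
Short position value = −(long value) = -kr 10.57

-kr 10.57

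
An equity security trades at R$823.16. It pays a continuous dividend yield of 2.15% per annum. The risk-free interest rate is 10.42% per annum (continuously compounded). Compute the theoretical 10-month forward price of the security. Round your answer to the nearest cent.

F = S·e^((r − q)T) = 823.16 · e^((0.1042 − 0.0215) × 10/12)
= 823.16 · e^0.068917 = 823.16 × 1.071347
F = R$881.89

R$881.89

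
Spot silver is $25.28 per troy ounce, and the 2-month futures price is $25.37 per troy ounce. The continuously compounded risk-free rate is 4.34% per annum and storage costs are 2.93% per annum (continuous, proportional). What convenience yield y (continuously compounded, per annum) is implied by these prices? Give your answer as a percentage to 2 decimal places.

F = S·e^((r+u−y)T) ⇒ (r+u−y) = ln(F/S)/T
ln(25.37/25.28) = 0.003554; /T ⇒ 0.021324
y = r + u − ln(F/S)/T = 0.0434 + 0.0293 − 0.021324 = 0.051376
y = 5.14%

5.14%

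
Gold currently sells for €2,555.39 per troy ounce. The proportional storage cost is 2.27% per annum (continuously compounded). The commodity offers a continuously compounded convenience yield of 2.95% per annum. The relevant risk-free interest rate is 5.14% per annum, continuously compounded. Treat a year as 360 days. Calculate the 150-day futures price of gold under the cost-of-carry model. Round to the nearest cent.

€2,603.32 per troy ounce

Net carry = r + u − y = 0.0514 + 0.0227 − 0.0295 = 0.0446
F = S·e^((r+u−y)T) = 2555.39 · e^(0.0446 × 150/360) = 2555.39 · e^0.01858333
= 2555.39 × 1.01875707 = €2,603.32 per troy ounce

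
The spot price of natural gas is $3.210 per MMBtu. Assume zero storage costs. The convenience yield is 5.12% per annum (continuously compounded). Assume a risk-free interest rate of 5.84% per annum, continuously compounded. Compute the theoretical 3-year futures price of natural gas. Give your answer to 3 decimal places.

$3.280 per MMBtu

Net carry = r + u − y = 0.0584 + 0.0000 − 0.0512 = 0.0072
F = S·e^((r+u−y)T) = 3.210 · e^(0.0072 × 3) = 3.210 · e^0.021600
= 3.210 × 1.021835 = $3.280 per MMBtu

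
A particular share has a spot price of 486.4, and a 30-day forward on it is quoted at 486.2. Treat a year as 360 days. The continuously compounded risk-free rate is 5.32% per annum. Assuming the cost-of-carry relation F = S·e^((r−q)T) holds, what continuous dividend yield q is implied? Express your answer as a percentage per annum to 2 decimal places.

From F = S·e^((r−q)T): (r − q) = ln(F/S)/T
ln(486.2/486.4) = ln(0.999589) = -0.000411
(r − q) = -0.000411 / (30/360) = -0.004932
q = r − ln(F/S)/T = 0.0532 + 0.004932 = 0.058132
q = 5.81%

5.81%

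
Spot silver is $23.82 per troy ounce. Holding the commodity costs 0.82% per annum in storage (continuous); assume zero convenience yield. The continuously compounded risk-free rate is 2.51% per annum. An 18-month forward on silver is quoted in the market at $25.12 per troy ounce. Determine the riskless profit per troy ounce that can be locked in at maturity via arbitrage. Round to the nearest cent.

Fair forward: F* = S·e^(carry·T), with carry = (r + u) = 0.0251 + 0.0082 = 0.0333
F* = 23.82 · e^(0.0333 × 18/12) = 23.82 · e^0.049950 = 23.82 × 1.051219 = $25.0400
Market $25.12 > fair $25.0400: forward overpriced → cash-and-carry (buy spot, short the forward).
At maturity, profit = |F_mkt − F*| = |25.12 − 25.0400| = $0.08 per troy ounce

$0.08 per troy ounce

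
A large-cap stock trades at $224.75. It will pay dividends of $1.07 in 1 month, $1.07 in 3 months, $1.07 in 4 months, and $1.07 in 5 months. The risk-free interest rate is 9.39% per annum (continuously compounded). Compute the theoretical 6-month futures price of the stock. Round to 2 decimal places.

PV(dividends) I = 1.07·e^(−0.0939·1/12) + 1.07·e^(−0.0939·3/12) + 1.07·e^(−0.0939·4/12) + 1.07·e^(−0.0939·5/12)
I = 1.0617 + 1.0452 + 1.0370 + 1.0289 = 4.1728
F = (S − I)·e^(rT) = (224.75 − 4.1728) · e^(0.0939·6/12)
= 220.5772 · e^0.046950 = 220.5772 × 1.048070 = $231.18

$231.18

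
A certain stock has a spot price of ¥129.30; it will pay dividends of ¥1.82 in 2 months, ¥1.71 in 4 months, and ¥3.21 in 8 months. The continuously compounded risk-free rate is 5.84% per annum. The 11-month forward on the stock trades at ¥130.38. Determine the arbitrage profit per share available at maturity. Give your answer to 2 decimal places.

¥0.90 per share

PV(dividends) I = 1.82·e^(−0.0584·2/12) + 1.71·e^(−0.0584·4/12) + 3.21·e^(−0.0584·8/12) = 6.5668
Fair forward F* = (S − I)·e^(rT) = (129.30 − 6.5668)·e^0.053533 = 122.7332 × 1.054992 = 129.4825
Market ¥130.38 > fair 129.4825: forward overpriced → cash-and-carry (borrow at r, buy the stock and collect the dividends, short the forward).
Profit at T = |F_mkt − F*| = |130.38 − 129.4825| = ¥0.90 per share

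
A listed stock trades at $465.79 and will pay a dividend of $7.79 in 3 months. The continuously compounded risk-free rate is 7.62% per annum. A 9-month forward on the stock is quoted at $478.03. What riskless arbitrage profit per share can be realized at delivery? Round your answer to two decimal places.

$7.06 per share

PV(dividends) I = 7.79·e^(−0.0762·3/12) = 7.6430
Fair forward F* = (S − I)·e^(rT) = (465.79 − 7.6430)·e^0.057150 = 458.1470 × 1.058815 = 485.0929
Market $478.03 < fair 485.0929: forward underpriced → reverse cash-and-carry (short the stock, invest proceeds at r, pay the dividends, go long the forward).
Profit at T = |F_mkt − F*| = |478.03 − 485.0929| = $7.06 per share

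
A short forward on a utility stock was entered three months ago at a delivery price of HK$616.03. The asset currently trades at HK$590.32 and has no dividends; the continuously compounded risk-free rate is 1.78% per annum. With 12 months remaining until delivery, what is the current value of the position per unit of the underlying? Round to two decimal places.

Current fair forward for the remaining 12 months: F = S·e^(r·T), r = 0.0178
F = 590.32 · e^(0.0178 × 12/12) = 590.32 × 1.017959 = 600.9216
Value of long forward = (F − K)·e^(−rT) = (600.9216 − 616.03) · e^(−0.0178·12/12)
= -15.1084 × 0.982357 = -14.84
Short position value = −(long value) = HK$14.84

HK$14.84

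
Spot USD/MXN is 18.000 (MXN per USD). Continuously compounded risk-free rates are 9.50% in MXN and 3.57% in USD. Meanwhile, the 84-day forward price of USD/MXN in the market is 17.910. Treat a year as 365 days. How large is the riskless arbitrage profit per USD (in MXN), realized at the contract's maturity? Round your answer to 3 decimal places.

0.337 per USD (in MXN)

Fair forward: F* = S·e^(carry·T), with carry = (r_MXN − r_USD) = 0.0950 − 0.0357 = 0.0593
F* = 18.000 · e^(0.0593 × 84/365) = 18.000 · e^0.013647 = 18.000 × 1.013741 = 18.2473
Market 17.910 < fair 18.2473: forward underpriced → reverse cash-and-carry (short spot, go long the forward).
At maturity, profit = |F_mkt − F*| = |17.910 − 18.2473| = 0.337 per USD (in MXN)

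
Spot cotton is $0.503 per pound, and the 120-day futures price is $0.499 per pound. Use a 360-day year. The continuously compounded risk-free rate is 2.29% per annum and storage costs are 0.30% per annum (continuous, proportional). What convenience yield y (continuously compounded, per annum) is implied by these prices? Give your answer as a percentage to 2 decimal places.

4.99%

F = S·e^((r+u−y)T) ⇒ (r+u−y) = ln(F/S)/T
ln(0.499/0.503) = -0.007984; /T ⇒ -0.023952
y = r + u − ln(F/S)/T = 0.0229 + 0.0030 + 0.023952 = 0.049852
y = 4.99%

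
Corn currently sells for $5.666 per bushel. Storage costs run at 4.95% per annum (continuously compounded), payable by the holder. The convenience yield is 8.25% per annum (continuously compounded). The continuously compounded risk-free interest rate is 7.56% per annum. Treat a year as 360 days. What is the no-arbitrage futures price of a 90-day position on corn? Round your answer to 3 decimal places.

Net carry = r + u − y = 0.0756 + 0.0495 − 0.0825 = 0.0426
F = S·e^((r+u−y)T) = 5.666 · e^(0.0426 × 90/360) = 5.666 · e^0.010650
= 5.666 × 1.010707 = $5.727 per bushel

$5.727 per bushel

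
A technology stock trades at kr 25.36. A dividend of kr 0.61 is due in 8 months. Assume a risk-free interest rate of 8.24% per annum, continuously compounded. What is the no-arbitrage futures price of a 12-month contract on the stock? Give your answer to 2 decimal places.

PV(dividends) I = 0.61·e^(−0.0824·8/12)
I = 0.5774
F = (S − I)·e^(rT) = (25.36 − 0.5774) · e^(0.0824·12/12)
= 24.7826 · e^0.082400 = 24.7826 × 1.085890 = kr 26.91

kr 26.91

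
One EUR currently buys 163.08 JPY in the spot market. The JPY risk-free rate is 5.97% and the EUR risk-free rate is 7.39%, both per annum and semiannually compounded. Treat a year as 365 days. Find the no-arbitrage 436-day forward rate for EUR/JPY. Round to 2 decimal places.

By covered interest parity, F = S · (1+r_JPY/2)^(2T) / (1+r_EUR/2)^(2T)
= 163.08 × 1.072797 / 1.090551 = 163.08 × 0.983720
F = 160.43 JPY per EUR

160.43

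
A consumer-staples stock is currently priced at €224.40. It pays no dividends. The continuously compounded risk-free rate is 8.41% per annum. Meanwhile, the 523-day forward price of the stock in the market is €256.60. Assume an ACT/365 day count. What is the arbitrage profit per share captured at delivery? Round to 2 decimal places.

€3.46 per share

Fair forward: F* = S·e^(carry·T), with carry = r = 0.0841
F* = 224.40 · e^(0.0841 × 523/365) = 224.40 · e^0.120505 = 224.40 × 1.128066 = €253.1380
Market €256.60 > fair €253.1380: forward overpriced → cash-and-carry (buy spot, short the forward).
At maturity, profit = |F_mkt − F*| = |256.60 − 253.1380| = €3.46 per share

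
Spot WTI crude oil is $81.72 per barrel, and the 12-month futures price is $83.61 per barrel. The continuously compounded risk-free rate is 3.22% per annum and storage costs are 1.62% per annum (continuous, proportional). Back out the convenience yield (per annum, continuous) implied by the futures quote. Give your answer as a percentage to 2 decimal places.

2.55%

F = S·e^((r+u−y)T) ⇒ (r+u−y) = ln(F/S)/T
ln(83.61/81.72) = 0.022864; /T ⇒ 0.022864
y = r + u − ln(F/S)/T = 0.0322 + 0.0162 − 0.022864 = 0.025536
y = 2.55%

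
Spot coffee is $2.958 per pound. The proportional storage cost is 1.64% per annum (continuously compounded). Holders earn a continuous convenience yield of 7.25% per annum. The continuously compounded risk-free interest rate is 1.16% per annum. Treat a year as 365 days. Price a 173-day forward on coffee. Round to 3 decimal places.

Net carry = r + u − y = 0.0116 + 0.0164 − 0.0725 = -0.0445
F = S·e^((r+u−y)T) = 2.958 · e^(-0.0445 × 173/365) = 2.958 · e^-0.021092
= 2.958 × 0.979129 = $2.896 per pound

$2.896 per pound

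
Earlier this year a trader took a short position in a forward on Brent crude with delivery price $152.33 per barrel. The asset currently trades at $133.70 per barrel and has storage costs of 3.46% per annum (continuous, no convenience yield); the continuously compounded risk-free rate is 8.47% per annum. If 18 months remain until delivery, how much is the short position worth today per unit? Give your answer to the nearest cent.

Current fair forward for the remaining 18 months: F = S·e^((r + u)·T), (r + u) = 0.0847 + 0.0346 = 0.1193
F = 133.70 · e^(0.1193 × 18/12) = 133.70 × 1.195961 = 159.9000
Value of long forward = (F − K)·e^(−rT) = (159.9000 − 152.33) · e^(−0.0847·18/12)
= 7.5700 × 0.880690 = 6.67
Short position value = −(long value) = -$6.67

-$6.67 per barrel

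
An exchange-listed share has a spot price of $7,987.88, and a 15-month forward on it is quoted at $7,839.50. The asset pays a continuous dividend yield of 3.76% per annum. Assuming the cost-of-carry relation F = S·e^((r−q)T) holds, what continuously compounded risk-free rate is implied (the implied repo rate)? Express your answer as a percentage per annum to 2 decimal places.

2.26%

From F = S·e^((r−q)T): (r − q) = ln(F/S)/T
ln(7839.50/7987.88) = ln(0.981424) = -0.018751
(r − q) = -0.018751 / (15/12) = -0.015001
r = ln(F/S)/T + q = -0.015001 + 0.0376 = 0.022599
r = 2.26%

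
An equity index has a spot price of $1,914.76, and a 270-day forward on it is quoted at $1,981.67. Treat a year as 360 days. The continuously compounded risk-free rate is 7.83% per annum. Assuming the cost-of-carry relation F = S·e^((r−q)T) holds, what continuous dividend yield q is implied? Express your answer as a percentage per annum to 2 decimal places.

From F = S·e^((r−q)T): (r − q) = ln(F/S)/T
ln(1981.67/1914.76) = ln(1.034944) = 0.034347
(r − q) = 0.034347 / (270/360) = 0.045796
q = r − ln(F/S)/T = 0.0783 − 0.045796 = 0.032504
q = 3.25%

3.25%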